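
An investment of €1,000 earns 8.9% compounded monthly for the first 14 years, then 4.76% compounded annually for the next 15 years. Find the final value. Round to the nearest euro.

Phase 1: 1,000·(1 + 0.089/12)^168 ≈ 3,460.4621.
Phase 2: 3,460.4621·(1 + 0.0476)^15 ≈ 6,951.3066.

€6,951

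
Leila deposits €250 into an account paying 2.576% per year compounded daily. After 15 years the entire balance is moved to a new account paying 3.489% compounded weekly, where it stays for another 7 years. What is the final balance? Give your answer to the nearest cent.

After 15 years at 2.576%: 250 × 1.47165316 ≈ 367.9133.
Then 7 years at 3.489%: 367.9133 × 1.27653337 ≈ 469.6536.

€469.65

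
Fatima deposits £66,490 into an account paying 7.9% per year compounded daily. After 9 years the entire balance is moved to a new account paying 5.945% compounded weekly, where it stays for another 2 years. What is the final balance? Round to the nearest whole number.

£152,445

After 9 years at 7.9%: 66,490 × 2.0358696362 ≈ 135,364.9721.
Then 2 years at 5.945%: 135,364.9721 × 1.12618079909 ≈ 152,445.4325.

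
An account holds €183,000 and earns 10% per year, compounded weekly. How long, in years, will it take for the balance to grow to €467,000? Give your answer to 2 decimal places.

(1 + 0.00192308)^(52t) = 467,000/183,000 = 2.5519.
52t·ln(1 + 0.00192308) = ln(2.5519); 52t = 0.93684/0.00192123 ≈ 487.6267.
t ≈ 9.3774 years.

9.38 years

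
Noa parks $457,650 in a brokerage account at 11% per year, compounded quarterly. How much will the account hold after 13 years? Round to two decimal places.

$1,875,809.17

Periodic rate = 11%/4 = 0.0275; periods = 4·13 = 52.
A = 457,650·(1 + 0.0275)^52 ≈ 457,650·4.098785474886 ≈ 1,875,809.1726.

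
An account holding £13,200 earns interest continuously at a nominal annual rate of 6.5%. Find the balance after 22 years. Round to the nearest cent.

£55,158.83

A = P·e^(rt) = 13,200·e^(0.065·22) = 13,200·e^1.43.
e^1.43 ≈ 4.1786991919, so A ≈ 55,158.8293.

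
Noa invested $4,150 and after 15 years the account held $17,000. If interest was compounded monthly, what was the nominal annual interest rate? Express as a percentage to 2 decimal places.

9.44%

(1 + r/12)^180 = 17,000/4,150 = 4.09639.
1 + r/12 = 4.09639^(1/180) ≈ 1.007865, so r/12 ≈ 0.00786468.
r ≈ 12·0.00786468 = 9.43762%.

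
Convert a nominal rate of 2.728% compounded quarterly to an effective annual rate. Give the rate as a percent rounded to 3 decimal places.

EAR = (1 + 2.728%/4)^4 − 1 = (1 + 0.00682)^4 − 1.
(1 + 0.00682)^4 ≈ 1.02756, so EAR ≈ 2.75603%.

2.756%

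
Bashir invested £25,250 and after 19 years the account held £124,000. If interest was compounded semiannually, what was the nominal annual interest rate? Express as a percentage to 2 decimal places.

8.55%

The 38-period growth factor is 124,000/25,250 = 4.91089.
r/2 = 4.91089^(1/38) − 1 ≈ 0.0427698, so r ≈ 2·0.0427698 = 8.55395%.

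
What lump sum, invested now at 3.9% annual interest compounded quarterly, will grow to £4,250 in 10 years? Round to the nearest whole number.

£2,883

Growth factor = (1 + 0.00975)^40 ≈ 1.474193438.
P = 4,250/1.474193438 ≈ 2,882.9324.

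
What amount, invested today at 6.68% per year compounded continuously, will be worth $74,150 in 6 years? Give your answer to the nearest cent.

$49,664.48

P = A·e^(−rt) = 74,150·e^(−0.4008).
e^(−0.4008) ≈ 0.66978400444, so P ≈ 49,664.4839.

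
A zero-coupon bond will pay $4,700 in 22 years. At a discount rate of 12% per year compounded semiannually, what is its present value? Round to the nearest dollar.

$362

Growth factor = (1 + 0.06)^44 ≈ 12.98548191.
P = 4,700/12.98548191 ≈ 361.9427.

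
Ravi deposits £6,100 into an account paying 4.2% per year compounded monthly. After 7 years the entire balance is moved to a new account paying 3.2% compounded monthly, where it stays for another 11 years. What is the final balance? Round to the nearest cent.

After 7 years at 4.2%: 6,100 × 1.3410953392 ≈ 8,180.6816.
Then 11 years at 3.2%: 8,180.6816 × 1.4212425147 ≈ 11,626.7324.

£11,626.73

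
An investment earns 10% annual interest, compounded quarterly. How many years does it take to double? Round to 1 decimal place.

(1 + 0.025)^(4t) = 2.
4t = ln 2 / ln(1 + 0.025) ≈ 0.69315/0.0246926 ≈ 28.0710.
t ≈ 7.0178.

7.0 years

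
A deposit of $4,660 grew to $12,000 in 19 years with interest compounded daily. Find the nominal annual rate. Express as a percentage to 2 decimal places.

The 6935-period growth factor is 12,000/4,660 = 2.57511.
r/365 = 2.57511^(1/6935) − 1 ≈ 0.000136403, so r ≈ 365·0.000136403 = 4.97871%.

4.98%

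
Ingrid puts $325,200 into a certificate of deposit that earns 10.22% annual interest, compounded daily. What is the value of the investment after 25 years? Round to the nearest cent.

$4,184,249.95

Periodic rate = 10.22%/365 = 0.00028; periods = 365·25 = 9125.
A = 325,200·(1 + 0.00028)^9125 ≈ 325,200·12.86669727592 ≈ 4,184,249.9541.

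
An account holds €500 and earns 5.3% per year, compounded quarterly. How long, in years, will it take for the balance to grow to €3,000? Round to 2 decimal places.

(1 + 0.01325)^(4t) = 3,000/500 = 6.
4t·ln(1 + 0.01325) = ln(6); 4t = 1.7918/0.013163 ≈ 136.1210.
t ≈ 34.0303 years.

34.03 years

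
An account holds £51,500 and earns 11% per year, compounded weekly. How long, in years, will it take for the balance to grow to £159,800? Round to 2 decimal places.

10.30 years

(1 + 0.00211538)^(52t) = 159,800/51,500 = 3.1029.
52t·ln(1 + 0.00211538) = ln(3.1029); 52t = 1.1323/0.00211315 ≈ 535.8546.
t ≈ 10.3049 years.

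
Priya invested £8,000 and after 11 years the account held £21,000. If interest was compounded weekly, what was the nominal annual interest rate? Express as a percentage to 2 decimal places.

8.78%

The 572-period growth factor is 21,000/8,000 = 2.625.
r/52 = 2.625^(1/572) − 1 ≈ 0.00168863, so r ≈ 52·0.00168863 = 8.78087%.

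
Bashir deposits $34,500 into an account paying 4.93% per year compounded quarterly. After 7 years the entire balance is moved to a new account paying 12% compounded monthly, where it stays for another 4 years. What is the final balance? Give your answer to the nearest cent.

$78,379.77

Phase 1: 34,500·(1 + 0.012325)^28 ≈ 48,615.8670.
Phase 2: 48,615.8670·(1 + 0.01)^48 ≈ 78,379.7686.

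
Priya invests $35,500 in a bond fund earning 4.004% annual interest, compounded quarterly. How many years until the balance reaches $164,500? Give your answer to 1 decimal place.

38.5 years

(1 + 0.01001)^(4t) = 164,500/35,500 = 4.6338.
4t·ln(1 + 0.01001) = ln(4.6338); 4t = 1.5334/0.00996023 ≈ 153.9500.
t ≈ 38.4875 years.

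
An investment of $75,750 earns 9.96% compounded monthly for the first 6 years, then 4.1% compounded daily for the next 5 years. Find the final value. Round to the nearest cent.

Phase 1: 75,750·(1 + 0.0083)^72 ≈ 137,355.4433.
Phase 2: 137,355.4433·(1 + 0.041/365)^1825 ≈ 168,605.3083.

$168,605.31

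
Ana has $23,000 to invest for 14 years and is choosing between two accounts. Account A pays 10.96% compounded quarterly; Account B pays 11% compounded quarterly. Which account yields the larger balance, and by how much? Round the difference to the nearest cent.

Account A growth factor: (1 + 0.0274)^56 ≈ 4.54376056222; balance ≈ 104,506.4929.
Account B growth factor: (1 + 0.0275)^56 ≈ 4.56859342809; balance ≈ 105,077.6488.
Account B is larger by 571.1559.

Account B, by $571.16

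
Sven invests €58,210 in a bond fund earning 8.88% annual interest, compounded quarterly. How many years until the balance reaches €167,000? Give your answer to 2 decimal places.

12.00 years

(1 + 0.0222)^(4t) = 167,000/58,210 = 2.8689.
4t·ln(1 + 0.0222) = ln(2.8689); 4t = 1.0539/0.0219572 ≈ 47.9997.
t ≈ 11.9999 years.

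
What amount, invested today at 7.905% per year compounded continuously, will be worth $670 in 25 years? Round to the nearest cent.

$92.85

P = A·e^(−rt) = 670·e^(−1.97625).
e^(−1.97625) ≈ 0.138587969, so P ≈ 92.8539.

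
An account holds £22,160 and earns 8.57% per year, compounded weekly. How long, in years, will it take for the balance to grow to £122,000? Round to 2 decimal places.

(1 + 0.00164808)^(52t) = 122,000/22,160 = 5.5054.
52t·ln(1 + 0.00164808) = ln(5.5054); 52t = 1.7057/0.00164672 ≈ 1035.8360.
t ≈ 19.9199 years.

19.92 years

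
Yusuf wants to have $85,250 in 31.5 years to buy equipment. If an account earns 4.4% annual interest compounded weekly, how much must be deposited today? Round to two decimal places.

Growth factor = (1 + 0.044/52)^1638 ≈ 3.9964798892.
P = 85,250/3.9964798892 ≈ 21,331.2721.

$21,331.27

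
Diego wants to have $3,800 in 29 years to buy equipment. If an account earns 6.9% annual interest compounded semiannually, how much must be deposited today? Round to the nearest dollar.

Periodic rate = 6.9%/2 = 0.0345; 58 periods.
P = 3,800/(1 + 0.0345)^58 ≈ 3,800/7.151031813 ≈ 531.3918.

$531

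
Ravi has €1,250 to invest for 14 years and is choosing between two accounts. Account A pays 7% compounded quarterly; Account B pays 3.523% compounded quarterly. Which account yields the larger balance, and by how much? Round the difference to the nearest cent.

A: (1 + 0.0175)^56 ≈ 2.641967083, so 1,250 × 2.641967083 ≈ 3,302.4589.
B: (1 + 0.0088075)^56 ≈ 1.634048458, so 1,250 × 1.634048458 ≈ 2,042.5606.
Difference ≈ 1,259.8983 in favor of A.

Account A, by €1,259.90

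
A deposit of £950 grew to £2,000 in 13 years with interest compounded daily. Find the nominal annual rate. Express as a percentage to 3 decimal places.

5.727%

(1 + r/365)^4745 = 2,000/950 = 2.10526.
1 + r/365 = 2.10526^(1/4745) ≈ 1.000157, so r/365 ≈ 0.000156902.
r ≈ 365·0.000156902 = 5.72691%.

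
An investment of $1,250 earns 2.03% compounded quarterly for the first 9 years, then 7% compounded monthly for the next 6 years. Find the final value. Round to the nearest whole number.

$2,280

After 9 years at 2.03%: 1,250 × 1.19989969 ≈ 1,499.8746.
Then 6 years at 7%: 1,499.8746 × 1.520105504 ≈ 2,279.9677.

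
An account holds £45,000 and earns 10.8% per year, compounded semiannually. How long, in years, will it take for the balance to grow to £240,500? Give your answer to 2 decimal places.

We need (1 + 0.054)^(2t) = 5.3444, so 2t = ln 5.3444 / ln 1.054 ≈ 31.8688.
t ≈ 31.8688/2 = 15.9344 years.

15.93 years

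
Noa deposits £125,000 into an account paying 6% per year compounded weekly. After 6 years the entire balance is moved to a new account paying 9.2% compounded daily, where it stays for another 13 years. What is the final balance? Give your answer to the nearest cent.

£592,265.79

After 6 years at 6%: 125,000 × 1.43303198273 ≈ 179,128.9978.
Then 13 years at 9.2%: 179,128.9978 × 3.30636466251 ≈ 592,265.7885.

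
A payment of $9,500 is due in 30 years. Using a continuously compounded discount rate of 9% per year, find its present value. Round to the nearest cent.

P = A·e^(−rt) = 9,500·e^(−2.7).
e^(−2.7) ≈ 0.06720551274, so P ≈ 638.4524.

$638.45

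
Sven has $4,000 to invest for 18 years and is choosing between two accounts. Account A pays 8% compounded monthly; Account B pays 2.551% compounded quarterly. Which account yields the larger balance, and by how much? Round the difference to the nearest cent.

Account A, by $10,480.42

Account A growth factor: (1 + 0.08/12)^216 ≈ 4.2005741874; balance ≈ 16,802.2967.
Account B growth factor: (1 + 0.0063775)^72 ≈ 1.580469548; balance ≈ 6,321.8782.
Account A is larger by 10,480.4186.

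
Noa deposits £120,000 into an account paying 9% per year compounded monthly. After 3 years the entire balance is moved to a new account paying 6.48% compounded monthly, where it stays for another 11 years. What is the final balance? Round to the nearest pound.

After 3 years at 9%: 120,000 × 1.30864537092 ≈ 157,037.4445.
Then 11 years at 6.48%: 157,037.4445 × 2.03578672345 ≈ 319,694.7446.

£319,695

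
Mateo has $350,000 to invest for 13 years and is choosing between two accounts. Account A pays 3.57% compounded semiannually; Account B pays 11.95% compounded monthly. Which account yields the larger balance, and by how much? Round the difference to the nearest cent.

Account A growth factor: (1 + 0.01785)^26 ≈ 1.58408435723; balance ≈ 554,429.5250.
Account B growth factor: (1 + 0.1195/12)^156 ≈ 4.691797807246; balance ≈ 1,642,129.2325.
Account B is larger by 1,087,699.7075.

Account B, by $1,087,699.71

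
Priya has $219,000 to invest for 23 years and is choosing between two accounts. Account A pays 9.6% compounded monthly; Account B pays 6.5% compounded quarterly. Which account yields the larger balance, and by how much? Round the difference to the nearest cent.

Account A growth factor: (1 + 0.008)^276 ≈ 9.017930049214; balance ≈ 1,974,926.6808.
Account B growth factor: (1 + 0.01625)^92 ≈ 4.40606998797; balance ≈ 964,929.3274.
Account A is larger by 1,009,997.3534.

Account A, by $1,009,997.35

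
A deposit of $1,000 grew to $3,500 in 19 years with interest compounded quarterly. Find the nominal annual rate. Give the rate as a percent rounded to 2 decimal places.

The 76-period growth factor is 3,500/1,000 = 3.5.
r/4 = 3.5^(1/76) − 1 ≈ 0.0166203, so r ≈ 4·0.0166203 = 6.64813%.

6.65%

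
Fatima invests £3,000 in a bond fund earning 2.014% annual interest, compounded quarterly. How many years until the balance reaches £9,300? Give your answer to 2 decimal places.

56.32 years

(1 + 0.005035)^(4t) = 9,300/3,000 = 3.1.
4t·ln(1 + 0.005035) = ln(3.1); 4t = 1.1314/0.00502237 ≈ 225.2727.
t ≈ 56.3182 years.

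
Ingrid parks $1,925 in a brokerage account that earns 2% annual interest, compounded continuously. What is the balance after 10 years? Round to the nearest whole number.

A = P·e^(rt) = 1,925·e^(0.02·10) = 1,925·e^0.2.
e^0.2 ≈ 1.221402758, so A ≈ 2,351.2003.

$2,351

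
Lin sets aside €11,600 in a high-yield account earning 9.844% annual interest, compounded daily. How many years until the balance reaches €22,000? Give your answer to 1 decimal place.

6.5 years

(1 + 0.000269699)^(365t) = 22,000/11,600 = 1.8966.
365t·ln(1 + 0.000269699) = ln(1.8966); 365t = 0.64004/0.000269662 ≈ 2373.4776.
t ≈ 6.5027 years.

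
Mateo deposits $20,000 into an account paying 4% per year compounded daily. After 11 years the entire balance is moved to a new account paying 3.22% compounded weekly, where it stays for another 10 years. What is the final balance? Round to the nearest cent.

After 11 years at 4%: 20,000 × 1.5526697866 ≈ 31,053.3957.
Then 10 years at 3.22%: 31,053.3957 × 1.3797472704 ≈ 42,845.8380.

$42,845.84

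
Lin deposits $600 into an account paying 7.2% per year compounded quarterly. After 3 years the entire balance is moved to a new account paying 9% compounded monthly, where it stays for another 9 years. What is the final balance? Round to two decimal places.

$1,665.68

Phase 1: 600·(1 + 0.018)^12 ≈ 743.2323.
Phase 2: 743.2323·(1 + 0.0075)^108 ≈ 1,665.6759.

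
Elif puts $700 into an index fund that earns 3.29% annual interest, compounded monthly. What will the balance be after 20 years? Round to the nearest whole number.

$1,350

Periodic rate = 3.29%/12 = 0.00274167; periods = 12·20 = 240.
A = 700·(1 + 0.0329/12)^240 ≈ 700·1.929188864 ≈ 1,350.4322.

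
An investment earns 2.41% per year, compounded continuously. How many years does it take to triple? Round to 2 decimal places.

e^(0.0241t) = 3, so 0.0241t = ln 3 ≈ 1.0986.
t ≈ 1.0986/0.0241 ≈ 45.5856.

45.59 years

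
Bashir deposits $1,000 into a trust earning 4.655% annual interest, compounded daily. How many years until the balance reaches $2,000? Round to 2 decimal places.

14.89 years

We need (1 + 0.000127534)^(365t) = 2, so 365t = ln 2 / ln 1.000128 ≈ 5435.3352.
t ≈ 5435.3352/365 = 14.8913 years.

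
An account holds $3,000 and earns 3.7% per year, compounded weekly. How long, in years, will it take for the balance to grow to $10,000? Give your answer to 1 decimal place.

32.6 years

(1 + 0.000711538)^(52t) = 10,000/3,000 = 3.3333.
52t·ln(1 + 0.000711538) = ln(3.3333); 52t = 1.204/0.000711285 ≈ 1692.6718.
t ≈ 32.5514 years.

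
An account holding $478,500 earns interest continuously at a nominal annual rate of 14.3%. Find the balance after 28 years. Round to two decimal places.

$26,229,924.93

A = P·e^(rt) = 478,500·e^(0.143·28) = 478,500·e^4.004.
e^4.004 ≈ 54.81698000144, so A ≈ 26,229,924.9307.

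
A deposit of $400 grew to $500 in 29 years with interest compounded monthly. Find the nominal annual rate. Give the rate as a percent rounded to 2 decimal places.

The 348-period growth factor is 500/400 = 1.25.
r/12 = 1.25^(1/348) − 1 ≈ 0.000641423, so r ≈ 12·0.000641423 = 0.76971%.

0.77%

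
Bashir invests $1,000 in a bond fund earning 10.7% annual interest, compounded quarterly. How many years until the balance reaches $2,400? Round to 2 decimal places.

We need (1 + 0.02675)^(4t) = 2.4, so 4t = ln 2.4 / ln 1.02675 ≈ 33.1636.
t ≈ 33.1636/4 = 8.2909 years.

8.29 years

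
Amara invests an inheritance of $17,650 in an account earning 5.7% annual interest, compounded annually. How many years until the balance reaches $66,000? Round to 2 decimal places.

23.79 years

(1 + 0.057)^t = 66,000/17,650 = 3.7394.
t·ln(1 + 0.057) = ln(3.7394); t = 1.3189/0.0554347 ≈ 23.7923.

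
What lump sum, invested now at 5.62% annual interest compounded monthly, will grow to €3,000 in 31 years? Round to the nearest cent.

€527.55

Growth factor = (1 + 0.0562/12)^372 ≈ 5.686716641.
P = 3,000/5.686716641 ≈ 527.5452.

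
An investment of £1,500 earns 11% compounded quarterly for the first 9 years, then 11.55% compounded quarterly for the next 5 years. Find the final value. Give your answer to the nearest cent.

After 9 years at 11%: 1,500 × 2.655497517 ≈ 3,983.2463.
Then 5 years at 11.55%: 3,983.2463 × 1.76706406 ≈ 7,038.6513.

£7,038.65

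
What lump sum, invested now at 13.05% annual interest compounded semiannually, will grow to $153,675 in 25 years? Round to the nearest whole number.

Periodic rate = 13.05%/2 = 0.06525; 50 periods.
P = 153,675/(1 + 0.06525)^50 ≈ 153,675/23.5818104189 ≈ 6,516.6752.

$6,517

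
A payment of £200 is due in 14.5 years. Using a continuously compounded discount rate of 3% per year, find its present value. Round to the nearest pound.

P = A·e^(−rt) = 200·e^(−0.435).
e^(−0.435) ≈ 0.647264667, so P ≈ 129.4529.

£129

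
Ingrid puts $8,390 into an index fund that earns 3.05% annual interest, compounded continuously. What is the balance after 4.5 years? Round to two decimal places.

A = P·e^(rt) = 8,390·e^(0.0305·4.5) = 8,390·e^0.13725.
e^0.13725 ≈ 1.147114891, so A ≈ 9,624.2939.

$9,624.29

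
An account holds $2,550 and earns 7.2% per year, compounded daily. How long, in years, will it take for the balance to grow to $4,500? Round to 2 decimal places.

We need (1 + 0.00019726)^(365t) = 1.7647, so 365t = ln 1.7647 / ln 1.000197 ≈ 2879.6475.
t ≈ 2879.6475/365 = 7.8894 years.

7.89 years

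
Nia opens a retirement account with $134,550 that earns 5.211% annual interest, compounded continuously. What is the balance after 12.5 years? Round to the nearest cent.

$258,090.65

A = P·e^(rt) = 134,550·e^(0.05211·12.5) = 134,550·e^0.651375.
e^0.651375 ≈ 1.91817650927, so A ≈ 258,090.6493.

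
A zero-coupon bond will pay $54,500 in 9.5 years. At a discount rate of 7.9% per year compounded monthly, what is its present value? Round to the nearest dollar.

$25,794

Growth factor = (1 + 0.079/12)^114 ≈ 2.112855591.
P = 54,500/2.112855591 ≈ 25,794.4747.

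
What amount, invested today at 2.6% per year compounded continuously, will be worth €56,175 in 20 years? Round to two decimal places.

€33,397.19

P = A·e^(−rt) = 56,175·e^(−0.52).
e^(−0.52) ≈ 0.59452054797, so P ≈ 33,397.1918.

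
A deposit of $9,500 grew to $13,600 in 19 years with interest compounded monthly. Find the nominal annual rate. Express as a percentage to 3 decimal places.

(1 + r/12)^228 = 13,600/9,500 = 1.43158.
1 + r/12 = 1.43158^(1/228) ≈ 1.001575, so r/12 ≈ 0.00157483.
r ≈ 12·0.00157483 = 1.88979%.

1.890%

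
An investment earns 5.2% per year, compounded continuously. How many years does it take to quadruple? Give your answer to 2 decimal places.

26.66 years

e^(0.052t) = 4, so 0.052t = ln 4 ≈ 1.3863.
t ≈ 1.3863/0.052 ≈ 26.6595.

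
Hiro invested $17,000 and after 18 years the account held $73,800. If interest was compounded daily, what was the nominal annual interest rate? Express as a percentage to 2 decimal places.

(1 + r/365)^6570 = 73,800/17,000 = 4.34118.
1 + r/365 = 4.34118^(1/6570) ≈ 1.000223, so r/365 ≈ 0.000223487.
r ≈ 365·0.000223487 = 8.15727%.

8.16%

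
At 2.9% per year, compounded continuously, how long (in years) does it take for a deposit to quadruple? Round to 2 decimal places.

47.80 years

e^(0.029t) = 4, so 0.029t = ln 4 ≈ 1.3863.
t ≈ 1.3863/0.029 ≈ 47.8033.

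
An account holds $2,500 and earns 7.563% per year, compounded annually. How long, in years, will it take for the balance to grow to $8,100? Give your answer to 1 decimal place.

(1 + 0.07563)^t = 8,100/2,500 = 3.24.
t·ln(1 + 0.07563) = ln(3.24); t = 1.1756/0.0729065 ≈ 16.1244.

16.1 years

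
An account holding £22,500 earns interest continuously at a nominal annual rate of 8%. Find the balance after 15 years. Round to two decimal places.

£74,702.63

A = P·e^(rt) = 22,500·e^(0.08·15) = 22,500·e^1.2.
e^1.2 ≈ 3.3201169227, so A ≈ 74,702.6308.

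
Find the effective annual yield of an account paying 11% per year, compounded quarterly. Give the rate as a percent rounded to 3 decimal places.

One year is 4 periods at 0.0275 each: (1 + 0.0275)^4 ≈ 1.114621.
EAR = 1.114621 − 1 ≈ 11.46213%.

11.462%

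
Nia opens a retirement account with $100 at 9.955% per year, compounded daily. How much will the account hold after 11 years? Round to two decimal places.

$298.89

Periodic rate = 9.955%/365 = 0.00027274; periods = 365·11 = 4015.
A = 100·(1 + 0.09955/365)^4015 ≈ 100·2.98888586 ≈ 298.8886.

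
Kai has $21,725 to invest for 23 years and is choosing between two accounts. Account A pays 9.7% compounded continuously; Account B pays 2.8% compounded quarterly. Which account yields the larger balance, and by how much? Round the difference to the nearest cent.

Account A, by $160,968.25

A: e^(0.097·23) = e^2.231 ≈ 9.30917059705, so 21,725 × 9.30917059705 ≈ 202,241.7312.
B: (1 + 0.007)^92 ≈ 1.8998149064, so 21,725 × 1.8998149064 ≈ 41,273.4788.
Difference ≈ 160,968.2524 in favor of A.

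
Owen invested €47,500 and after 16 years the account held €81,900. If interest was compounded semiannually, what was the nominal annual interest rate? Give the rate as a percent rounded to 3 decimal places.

3.434%

(1 + r/2)^32 = 81,900/47,500 = 1.72421.
1 + r/2 = 1.72421^(1/32) ≈ 1.01717, so r/2 ≈ 0.0171698.
r ≈ 2·0.0171698 = 3.43395%.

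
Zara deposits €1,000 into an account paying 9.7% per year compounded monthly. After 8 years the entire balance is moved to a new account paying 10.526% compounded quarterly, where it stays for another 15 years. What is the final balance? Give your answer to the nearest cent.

After 8 years at 9.7%: 1,000 × 2.165996356 ≈ 2,165.9964.
Then 15 years at 10.526%: 2,165.9964 × 4.7516077304 ≈ 10,291.9650.

€10,291.97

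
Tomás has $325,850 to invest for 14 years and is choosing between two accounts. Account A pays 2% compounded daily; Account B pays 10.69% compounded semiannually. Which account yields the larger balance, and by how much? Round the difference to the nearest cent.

A: (1 + 0.02/365)^5110 ≈ 1.32311966271, so 325,850 × 1.32311966271 ≈ 431,138.5421.
B: (1 + 0.05345)^28 ≈ 4.297243558092, so 325,850 × 4.297243558092 ≈ 1,400,256.8134.
Difference ≈ 969,118.2713 in favor of B.

Account B, by $969,118.27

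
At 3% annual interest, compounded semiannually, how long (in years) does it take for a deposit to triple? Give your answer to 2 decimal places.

(1 + 0.015)^(2t) = 3.
2t = ln 3 / ln(1 + 0.015) ≈ 1.0986/0.0148886 ≈ 73.7888.
t ≈ 36.8944.

36.89 years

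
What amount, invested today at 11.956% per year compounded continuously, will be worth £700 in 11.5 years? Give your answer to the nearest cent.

£177.00

P = A·e^(−rt) = 700·e^(−1.37494).
e^(−1.37494) ≈ 0.252854767, so P ≈ 176.9983.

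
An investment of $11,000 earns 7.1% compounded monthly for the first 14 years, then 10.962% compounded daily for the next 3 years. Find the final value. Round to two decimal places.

$41,172.76

Phase 1: 11,000·(1 + 0.071/12)^168 ≈ 29,635.3006.
Phase 2: 29,635.3006·(1 + 0.10962/365)^1095 ≈ 41,172.7596.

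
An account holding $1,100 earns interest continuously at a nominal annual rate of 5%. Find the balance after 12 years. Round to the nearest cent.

$2,004.33

A = P·e^(rt) = 1,100·e^(0.05·12) = 1,100·e^0.6.
e^0.6 ≈ 1.8221188, so A ≈ 2,004.3307.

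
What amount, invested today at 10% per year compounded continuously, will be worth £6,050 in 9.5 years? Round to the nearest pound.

£2,340

P = A·e^(−rt) = 6,050·e^(−0.95).
e^(−0.95) ≈ 0.3867410235, so P ≈ 2,339.7832.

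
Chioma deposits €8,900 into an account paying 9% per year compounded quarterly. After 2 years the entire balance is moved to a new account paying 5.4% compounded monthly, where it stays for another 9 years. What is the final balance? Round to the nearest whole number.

€17,270

After 2 years at 9%: 8,900 × 1.1948311418 ≈ 10,633.9972.
Then 9 years at 5.4%: 10,633.9972 × 1.6240284653 ≈ 17,269.9141.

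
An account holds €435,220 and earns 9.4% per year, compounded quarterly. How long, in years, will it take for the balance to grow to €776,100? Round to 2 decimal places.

(1 + 0.0235)^(4t) = 776,100/435,220 = 1.7832.
4t·ln(1 + 0.0235) = ln(1.7832); 4t = 0.57843/0.0232281 ≈ 24.9021.
t ≈ 6.2255 years.

6.23 years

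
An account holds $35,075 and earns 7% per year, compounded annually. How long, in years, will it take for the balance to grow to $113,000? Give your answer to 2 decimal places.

(1 + 0.07)^t = 113,000/35,075 = 3.2217.
t·ln(1 + 0.07) = ln(3.2217); t = 1.1699/0.0676586 ≈ 17.2912.

17.29 years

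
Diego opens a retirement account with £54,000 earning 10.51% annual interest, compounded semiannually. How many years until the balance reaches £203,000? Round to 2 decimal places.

12.93 years

We need (1 + 0.05255)^(2t) = 3.7593, so 2t = ln 3.7593 / ln 1.05255 ≈ 25.8557.
t ≈ 25.8557/2 = 12.9279 years.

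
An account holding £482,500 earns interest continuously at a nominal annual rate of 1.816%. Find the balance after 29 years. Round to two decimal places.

A = P·e^(rt) = 482,500·e^(0.01816·29) = 482,500·e^0.52664.
e^0.52664 ≈ 1.69323347546, so A ≈ 816,985.1519.

£816,985.15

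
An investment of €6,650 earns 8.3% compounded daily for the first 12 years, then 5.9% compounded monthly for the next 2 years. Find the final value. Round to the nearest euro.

€20,251

Phase 1: 6,650·(1 + 0.083/365)^4380 ≈ 18,002.3738.
Phase 2: 18,002.3738·(1 + 0.059/12)^24 ≈ 20,251.2089.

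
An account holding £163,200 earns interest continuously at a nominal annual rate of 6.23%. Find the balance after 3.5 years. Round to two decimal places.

£202,963.56

A = P·e^(rt) = 163,200·e^(0.0623·3.5) = 163,200·e^0.21805.
e^0.21805 ≈ 1.24364924853, so A ≈ 202,963.5574.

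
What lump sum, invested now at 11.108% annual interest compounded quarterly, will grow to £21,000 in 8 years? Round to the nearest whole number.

£8,741

Growth factor = (1 + 0.02777)^32 ≈ 2.4025363959.
P = 21,000/2.4025363959 ≈ 8,740.7625.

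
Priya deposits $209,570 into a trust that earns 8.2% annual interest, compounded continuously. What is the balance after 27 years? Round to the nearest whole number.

A = P·e^(rt) = 209,570·e^(0.082·27) = 209,570·e^2.214.
e^2.214 ≈ 9.152252281675, so A ≈ 1,918,037.5107.

$1,918,038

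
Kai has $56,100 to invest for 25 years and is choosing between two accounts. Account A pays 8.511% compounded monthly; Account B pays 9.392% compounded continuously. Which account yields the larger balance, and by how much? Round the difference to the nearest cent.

Account B, by $119,576.18

Account A growth factor: (1 + 0.0070925)^300 ≈ 8.33313683104; balance ≈ 467,488.9762.
Account B growth factor: e^(0.09392·25) = e^2.348 ≈ 10.4646195424; balance ≈ 587,065.1563.
Account B is larger by 119,576.1801.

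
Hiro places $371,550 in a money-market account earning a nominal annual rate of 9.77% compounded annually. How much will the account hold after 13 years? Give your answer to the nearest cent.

Growth factor = (1 + 0.0977)^13 ≈ 3.35960048034.
A ≈ 371,550 × 3.35960048034 ≈ 1,248,259.5585.

$1,248,259.56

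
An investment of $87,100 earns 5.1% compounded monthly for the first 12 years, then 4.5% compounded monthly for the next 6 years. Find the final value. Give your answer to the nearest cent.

Phase 1: 87,100·(1 + 0.00425)^144 ≈ 160,414.3342.
Phase 2: 160,414.3342·(1 + 0.00375)^72 ≈ 210,030.9853.

$210,030.99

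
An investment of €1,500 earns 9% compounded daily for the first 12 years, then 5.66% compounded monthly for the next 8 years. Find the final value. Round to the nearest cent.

After 12 years at 9%: 1,500 × 2.944287556 ≈ 4,416.4313.
Then 8 years at 5.66%: 4,416.4313 × 1.571036343 ≈ 6,938.3741.

€6,938.37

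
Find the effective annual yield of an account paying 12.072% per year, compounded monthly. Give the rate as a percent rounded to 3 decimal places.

12.763%

One year is 12 periods at 0.01006 each: (1 + 0.01006)^12 ≈ 1.127629.
EAR = 1.127629 − 1 ≈ 12.76286%.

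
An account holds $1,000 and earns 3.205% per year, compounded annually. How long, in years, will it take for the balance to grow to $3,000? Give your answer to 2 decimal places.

34.82 years

We need (1 + 0.03205)^t = 3, so t = ln 3 / ln 1.03205 ≈ 34.8245.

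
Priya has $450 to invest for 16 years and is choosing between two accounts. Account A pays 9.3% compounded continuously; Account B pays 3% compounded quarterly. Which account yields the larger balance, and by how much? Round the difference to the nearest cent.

Account A, by $1,266.77

Account A growth factor: e^(0.093·16) = e^1.488 ≈ 4.428230196; balance ≈ 1,992.7036.
Account B growth factor: (1 + 0.0075)^64 ≈ 1.61318252; balance ≈ 725.9321.
Account A is larger by 1,266.7715.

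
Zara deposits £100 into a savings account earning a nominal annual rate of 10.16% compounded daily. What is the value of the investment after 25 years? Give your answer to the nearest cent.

Periodic rate = 10.16%/365 = 0.000278356; periods = 365·25 = 9125.
A = 100·(1 + 0.1016/365)^9125 ≈ 100·12.67519017 ≈ 1,267.5190.

£1,267.52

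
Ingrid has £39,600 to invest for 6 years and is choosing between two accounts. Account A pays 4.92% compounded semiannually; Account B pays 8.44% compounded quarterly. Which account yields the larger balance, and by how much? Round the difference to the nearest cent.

Account B, by £12,354.55

A: (1 + 0.0246)^12 ≈ 1.3386043084, so 39,600 × 1.3386043084 ≈ 53,008.7306.
B: (1 + 0.0211)^24 ≈ 1.6505877918, so 39,600 × 1.6505877918 ≈ 65,363.2766.
Difference ≈ 12,354.5459 in favor of B.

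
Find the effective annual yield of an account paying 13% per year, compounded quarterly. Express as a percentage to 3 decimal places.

13.648%

EAR = (1 + 13%/4)^4 − 1 = (1 + 0.0325)^4 − 1.
(1 + 0.0325)^4 ≈ 1.136476, so EAR ≈ 13.64759%.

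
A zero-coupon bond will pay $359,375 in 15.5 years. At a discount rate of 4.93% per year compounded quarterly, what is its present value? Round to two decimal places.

$168,155.16

Growth factor = (1 + 0.012325)^62 ≈ 2.13716303369.
P = 359,375/2.13716303369 ≈ 168,155.1638.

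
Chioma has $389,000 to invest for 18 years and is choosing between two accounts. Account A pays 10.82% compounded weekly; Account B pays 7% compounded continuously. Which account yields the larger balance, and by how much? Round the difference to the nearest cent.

Account A, by $1,350,702.81

Account A growth factor: (1 + 0.1082/52)^936 ≈ 6.997665219315; balance ≈ 2,722,091.7703.
Account B growth factor: e^(0.07·18) = e^1.26 ≈ 3.525421487365; balance ≈ 1,371,388.9586.
Account A is larger by 1,350,702.8117.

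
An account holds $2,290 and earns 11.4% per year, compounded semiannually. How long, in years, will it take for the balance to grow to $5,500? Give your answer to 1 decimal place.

7.9 years

We need (1 + 0.057)^(2t) = 2.4017, so 2t = ln 2.4017 / ln 1.057 ≈ 15.8059.
t ≈ 15.8059/2 = 7.9030 years.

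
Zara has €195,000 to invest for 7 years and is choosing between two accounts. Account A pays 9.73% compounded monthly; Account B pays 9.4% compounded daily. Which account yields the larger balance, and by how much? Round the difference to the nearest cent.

Account A growth factor: (1 + 0.0973/12)^84 ≈ 1.9706305018; balance ≈ 384,272.9479.
Account B growth factor: (1 + 0.094/365)^2555 ≈ 1.93076304672; balance ≈ 376,498.7941.
Account A is larger by 7,774.1537.

Account A, by €7,774.15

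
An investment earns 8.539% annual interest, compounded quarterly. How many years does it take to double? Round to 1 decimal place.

(1 + 0.0213475)^(4t) = 2.
4t = ln 2 / ln(1 + 0.0213475) ≈ 0.69315/0.0211228 ≈ 32.8151.
t ≈ 8.2038.

8.2 years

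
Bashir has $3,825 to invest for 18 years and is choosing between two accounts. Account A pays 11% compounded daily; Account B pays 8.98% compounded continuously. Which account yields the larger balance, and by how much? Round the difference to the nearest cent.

Account A, by $8,436.61

Account A growth factor: (1 + 0.11/365)^6570 ≈ 7.2405828244; balance ≈ 27,695.2293.
Account B growth factor: e^(0.0898·18) = e^1.6164 ≈ 5.0349318962; balance ≈ 19,258.6145.
Account A is larger by 8,436.6148.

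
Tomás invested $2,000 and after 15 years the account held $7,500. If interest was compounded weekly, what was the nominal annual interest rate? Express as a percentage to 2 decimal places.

(1 + r/52)^780 = 7,500/2,000 = 3.75.
1 + r/52 = 3.75^(1/780) ≈ 1.001696, so r/52 ≈ 0.001696.
r ≈ 52·0.001696 = 8.81918%.

8.82%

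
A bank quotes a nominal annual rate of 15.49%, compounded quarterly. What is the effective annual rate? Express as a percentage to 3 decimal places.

16.413%

EAR = (1 + 15.49%/4)^4 − 1 = (1 + 0.038725)^4 − 1.
(1 + 0.038725)^4 ≈ 1.164132, so EAR ≈ 16.41323%.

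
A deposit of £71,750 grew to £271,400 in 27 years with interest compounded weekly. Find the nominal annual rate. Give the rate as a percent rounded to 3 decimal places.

(1 + r/52)^1404 = 271,400/71,750 = 3.78258.
1 + r/52 = 3.78258^(1/1404) ≈ 1.000948, so r/52 ≈ 0.000948032.
r ≈ 52·0.000948032 = 4.92976%.

4.930%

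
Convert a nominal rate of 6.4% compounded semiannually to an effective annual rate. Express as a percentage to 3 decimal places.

EAR = (1 + 6.4%/2)^2 − 1 = (1 + 0.032)^2 − 1.
(1 + 0.032)^2 ≈ 1.065024, so EAR ≈ 6.50240%.

6.502%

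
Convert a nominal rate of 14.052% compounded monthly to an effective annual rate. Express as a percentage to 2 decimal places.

One year is 12 periods at 0.01171 each: (1 + 0.01171)^12 ≈ 1.149933.
EAR = 1.149933 − 1 ≈ 14.99329%.

14.99%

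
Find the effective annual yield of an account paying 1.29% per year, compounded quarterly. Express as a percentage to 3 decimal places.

One year is 4 periods at 0.003225 each: (1 + 0.003225)^4 ≈ 1.012963.
EAR = 1.012963 − 1 ≈ 1.29625%.

1.296%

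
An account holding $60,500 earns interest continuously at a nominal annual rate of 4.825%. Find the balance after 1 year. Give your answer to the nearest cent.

$63,490.70

A = P·e^(rt) = 60,500·e^(0.04825·1) = 60,500·e^0.04825.
e^0.04825 ≈ 1.0494329808, so A ≈ 63,490.6953.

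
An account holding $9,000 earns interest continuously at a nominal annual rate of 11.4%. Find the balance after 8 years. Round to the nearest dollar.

A = P·e^(rt) = 9,000·e^(0.114·8) = 9,000·e^0.912.
e^0.912 ≈ 2.4892961504, so A ≈ 22,403.6654.

$22,404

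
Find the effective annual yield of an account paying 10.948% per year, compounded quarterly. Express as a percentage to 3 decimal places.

11.406%

One year is 4 periods at 0.02737 each: (1 + 0.02737)^4 ≈ 1.114057.
EAR = 1.114057 − 1 ≈ 11.40573%.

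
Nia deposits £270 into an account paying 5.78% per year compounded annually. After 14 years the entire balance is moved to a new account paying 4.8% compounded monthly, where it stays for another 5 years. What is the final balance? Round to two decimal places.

£753.42

After 14 years at 5.78%: 270 × 2.1960887 ≈ 592.9439.
Then 5 years at 4.8%: 592.9439 × 1.27064072 ≈ 753.4187.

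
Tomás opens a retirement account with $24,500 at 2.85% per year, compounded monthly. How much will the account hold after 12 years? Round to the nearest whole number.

Growth factor = (1 + 0.002375)^144 ≈ 1.4071895902.
A ≈ 24,500 × 1.4071895902 ≈ 34,476.1450.

$34,476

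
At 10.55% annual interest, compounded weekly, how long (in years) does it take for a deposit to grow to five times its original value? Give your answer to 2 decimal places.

15.27 years

(1 + 0.00202885)^(52t) = 5.
52t = ln 5 / ln(1 + 0.00202885) ≈ 1.6094/0.00202679 ≈ 794.0819.
t ≈ 15.2708.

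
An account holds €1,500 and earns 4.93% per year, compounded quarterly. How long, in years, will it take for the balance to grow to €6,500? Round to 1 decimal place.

29.9 years

We need (1 + 0.012325)^(4t) = 4.3333, so 4t = ln 4.3333 / ln 1.012325 ≈ 119.7043.
t ≈ 119.7043/4 = 29.9261 years.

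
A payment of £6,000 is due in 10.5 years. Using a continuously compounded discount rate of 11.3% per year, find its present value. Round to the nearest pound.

P = A·e^(−rt) = 6,000·e^(−1.1865).
e^(−1.1865) ≈ 0.305287904, so P ≈ 1,831.7274.

£1,832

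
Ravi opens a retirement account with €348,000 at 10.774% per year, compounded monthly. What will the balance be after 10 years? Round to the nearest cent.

€1,017,185.33

Periodic rate = 10.774%/12 = 0.00897833; periods = 12·10 = 120.
A = 348,000·(1 + 0.10774/12)^120 ≈ 348,000·2.922946340232 ≈ 1,017,185.3264.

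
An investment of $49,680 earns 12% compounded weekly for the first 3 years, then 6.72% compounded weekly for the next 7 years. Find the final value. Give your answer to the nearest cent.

Phase 1: 49,680·(1 + 0.12/52)^156 ≈ 71,178.2782.
Phase 2: 71,178.2782·(1 + 0.0672/52)^364 ≈ 113,895.8007.

$113,895.80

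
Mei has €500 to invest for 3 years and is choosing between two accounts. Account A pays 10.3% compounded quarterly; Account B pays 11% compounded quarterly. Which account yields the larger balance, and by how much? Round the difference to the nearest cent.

Account A growth factor: (1 + 0.02575)^12 ≈ 1.35674524; balance ≈ 678.3726.
Account B growth factor: (1 + 0.0275)^12 ≈ 1.38478378; balance ≈ 692.3919.
Account B is larger by 14.0193.

Account B, by €14.02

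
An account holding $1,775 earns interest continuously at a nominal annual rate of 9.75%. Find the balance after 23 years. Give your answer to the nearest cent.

$16,714.90

A = P·e^(rt) = 1,775·e^(0.0975·23) = 1,775·e^2.2425.
e^2.2425 ≈ 9.4168439943, so A ≈ 16,714.8981.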